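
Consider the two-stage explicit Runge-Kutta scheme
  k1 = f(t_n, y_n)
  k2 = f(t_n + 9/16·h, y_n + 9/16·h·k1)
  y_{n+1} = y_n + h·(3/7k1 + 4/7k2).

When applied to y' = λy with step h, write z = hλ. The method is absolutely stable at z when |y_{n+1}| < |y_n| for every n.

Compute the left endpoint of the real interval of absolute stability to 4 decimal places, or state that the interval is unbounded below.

left endpoint -3.1111.

Test eqn y'=λy, z=hλ:
  k1=λy_n ⇒ h·k1=z·y_n;  k2=λ(1+9/16z)y_n ⇒ h·k2=z(1+9/16z)y_n
  y_{n+1}/y_n = 1 + 3/7z + 4/7z(1+9/16z) = 1 + z + 9/28z²
  Hence R(z) = 1 + z + 9/28z².

Boundary: |R(x)|=1, x<0.
x=-1.6: |R|=0.2229
R=1: x+9/28x²=0 ⇒ x=−28/9=-3.1111; min R=1−1/(4·9/28)=0.2222>−1
Confirm numerically:
  x=-2.577: |R|=0.55758 <1
  x=-2.255: |R|=0.37947 <1
  x=-2.137: |R|=0.33089 <1
  x=-1.983: |R|=0.28095 <1
  x=-3.337: |R|=1.24229 >1
  x=-3.225: |R|=1.11806 >1
  x=-3.211: |R|=1.10310 >1
So |R|<1 on (-3.1111, 0).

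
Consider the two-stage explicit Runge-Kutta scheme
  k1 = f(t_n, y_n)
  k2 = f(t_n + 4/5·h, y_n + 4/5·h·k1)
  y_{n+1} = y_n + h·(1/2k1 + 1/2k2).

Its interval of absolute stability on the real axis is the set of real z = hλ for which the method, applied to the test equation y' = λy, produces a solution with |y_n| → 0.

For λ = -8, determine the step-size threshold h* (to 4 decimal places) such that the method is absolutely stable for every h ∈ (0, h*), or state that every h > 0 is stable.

Test eqn y'=λy, z=hλ:
  k1=λy_n ⇒ h·k1=z·y_n;  k2=λ(1+4/5z)y_n ⇒ h·k2=z(1+4/5z)y_n
  y_{n+1}/y_n = 1 + 1/2z + 1/2z(1+4/5z) = 1 + z + 2/5z²
  R(z) = 1 + z + 2/5z².

Need |R(x)|<1, x<0.
x=-1.4: |R|=0.3840
R=1: x+2/5x²=0 ⇒ x=−5/2=-2.5000; min R=1−1/(4·2/5)=0.3750>−1
Confirm numerically:
  x=-2.430: |R|=0.93196 <1
  x=-2.327: |R|=0.83897 <1
  x=-1.338: |R|=0.37810 <1
  x=-1.256: |R|=0.37501 <1
  x=-2.787: |R|=1.31995 >1
  x=-2.586: |R|=1.08896 >1
So |R|<1 on (-2.5000, 0).

(-2.5000,0); λ=-8 ⇒ h* = (5/2)/8 = 0.3125.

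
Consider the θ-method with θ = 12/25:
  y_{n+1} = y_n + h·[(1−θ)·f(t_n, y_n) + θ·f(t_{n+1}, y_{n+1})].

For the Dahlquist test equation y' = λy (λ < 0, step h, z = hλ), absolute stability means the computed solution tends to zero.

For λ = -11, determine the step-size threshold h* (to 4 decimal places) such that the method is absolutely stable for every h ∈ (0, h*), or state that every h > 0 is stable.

(-50.0000,0); λ=-11 ⇒ h* = (50)/11 = 4.5455.

On y'=λy, z=hλ:
  y_{n+1} = y_n + z·[13/25·y_n + 12/25·y_{n+1}] ⇒ (1 − 12/25z)y_{n+1} = (1 + 13/25z)y_n
  Hence R(z) = (1 + 13/25z)/(1 − 12/25z).

Solve |R(x)|<1 on ℝ⁻.
x=-0.47: |R|=0.6165
R=−1: 1+13/25x = −1+12/25x ⇒ -1/25x=2 ⇒ x=2/(-1/25)=-50.0000
Confirm numerically:
  x=-49.239: |R|=0.99876 <1
  x=-48.879: |R|=0.99817 <1
  x=-26.282: |R|=0.93032 <1
  x=-22.746: |R|=0.90853 <1
  x=-50.345: |R|=1.00055 >1
  x=-50.316: |R|=1.00050 >1
So |R|<1 on (-50.0000, 0).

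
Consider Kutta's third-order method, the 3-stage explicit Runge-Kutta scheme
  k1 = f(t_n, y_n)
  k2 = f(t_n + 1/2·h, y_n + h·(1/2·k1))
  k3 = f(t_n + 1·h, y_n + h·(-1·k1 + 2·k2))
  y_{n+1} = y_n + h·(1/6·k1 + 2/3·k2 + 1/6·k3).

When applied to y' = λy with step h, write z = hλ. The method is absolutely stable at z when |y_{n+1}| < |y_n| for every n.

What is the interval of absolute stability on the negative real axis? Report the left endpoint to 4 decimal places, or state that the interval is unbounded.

With y'=λy (z=hλ):
  order 3, 3-stage ⇒ R(z)=1+z+z^2/2+z^3/6
  (e.g. R(-1.14)=0.26288, |R|=0.26288)

Boundary: |R(x)|=1, x<0.
x=-1.14: |R|=0.2629
|R(-1.96)|=0.2941 |R(-1.59)|=0.0041 |R(-1.43)|=0.1051
Bisect:
  x_lo=-3.1727 |R|=2.4623  x_hi=-0.0887 |R|=0.9151
  mid=-1.63067 |R|=0.02381 →hi
  mid=-2.40166 |R|=0.82646 →hi
  mid=-2.78716 |R|=1.51160 →lo
  mid=-2.59441 |R|=1.13941 →lo
  mid=-2.49804 |R|=0.97598 →hi
  mid=-2.54623 |R|=1.05590 →lo
  mid=-2.52213 |R|=1.01550 →lo
  mid=-2.51008 |R|=0.99563 →hi
  mid=-2.51611 |R|=1.00554 →lo
  mid=-2.51310 |R|=1.00058 →lo
  ...
  [-2.51291,-2.51272] ⇒ x*=-2.5127
Stable set (-2.5127, 0).

(-2.5127, 0).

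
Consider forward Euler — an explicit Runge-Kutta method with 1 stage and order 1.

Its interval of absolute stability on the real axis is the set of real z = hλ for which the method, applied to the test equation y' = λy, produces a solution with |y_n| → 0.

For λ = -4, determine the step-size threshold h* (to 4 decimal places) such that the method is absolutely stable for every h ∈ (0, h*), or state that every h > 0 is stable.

(-2.0000,0); λ=-4 ⇒ h* = 0.5000.

Set f=λy, z=hλ:
  order 1, 1-stage ⇒ R(z)=1+z
  (e.g. R(-0.81)=0.19000, |R|=0.19000)

Boundary: |R(x)|=1, x<0.
x=-0.81: |R|=0.1900
|R(-2.02)|=1.0200 |R(-1.08)|=0.0800 |R(-0.8)|=0.2000
Bisect:
  x_lo=-2.8903 |R|=1.8903  x_hi=-0.1721 |R|=0.8279
  mid=-1.53120 |R|=0.53120 →hi
  mid=-2.21077 |R|=1.21077 →lo
  mid=-1.87099 |R|=0.87099 →hi
  mid=-2.04088 |R|=1.04088 →lo
  mid=-1.95593 |R|=0.95593 →hi
  mid=-1.99840 |R|=0.99840 →hi
  mid=-2.01964 |R|=1.01964 →lo
  mid=-2.00902 |R|=1.00902 →lo
  ...
  [-2.00006,-1.99990] ⇒ x*=-2.0000
Stable set (-2.0000, 0).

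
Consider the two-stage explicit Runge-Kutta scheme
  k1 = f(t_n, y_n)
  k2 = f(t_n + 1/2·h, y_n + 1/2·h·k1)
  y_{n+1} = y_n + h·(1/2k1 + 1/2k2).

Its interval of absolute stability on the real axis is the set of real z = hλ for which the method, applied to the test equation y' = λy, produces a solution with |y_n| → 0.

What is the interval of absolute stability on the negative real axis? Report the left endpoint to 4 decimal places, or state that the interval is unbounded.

(-4.0000, 0).

Set f=λy, z=hλ:
  k1=λy_n ⇒ h·k1=z·y_n;  k2=λ(1+1/2z)y_n ⇒ h·k2=z(1+1/2z)y_n
  y_{n+1}/y_n = 1 + 1/2z + 1/2z(1+1/2z) = 1 + z + 1/4z²
  so R(z) = 1 + z + 1/4z².

Solve |R(x)|<1 on ℝ⁻.
x=-0.79: |R|=0.3660
R=1: x+1/4x²=0 ⇒ x=−4=-4.0000; min R=1−1/(4·1/4)=0.0000>−1
Confirm numerically:
  x=-3.560: |R|=0.60840 <1
  x=-3.507: |R|=0.56776 <1
  x=-1.814: |R|=0.00865 <1
  x=-4.296: |R|=1.31790 >1
  x=-4.281: |R|=1.30074 >1
  x=-4.099: |R|=1.10145 >1
Stable set (-4.0000, 0).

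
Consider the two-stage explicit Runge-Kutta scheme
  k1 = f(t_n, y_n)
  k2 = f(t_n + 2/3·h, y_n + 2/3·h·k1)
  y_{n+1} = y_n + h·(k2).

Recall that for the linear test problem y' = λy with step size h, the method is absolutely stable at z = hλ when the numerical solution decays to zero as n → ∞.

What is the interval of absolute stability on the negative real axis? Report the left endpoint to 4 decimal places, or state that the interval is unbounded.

z∈(-1.5000,0).

Set f=λy, z=hλ:
  k1=λy_n ⇒ h·k1=z·y_n;  k2=λ(1+2/3z)y_n ⇒ h·k2=z(1+2/3z)y_n
  y_{n+1}/y_n = 1 + z(1+2/3z) = 1 + z + 2/3z²
  ⇒ R(z) = 1 + z + 2/3z².

Solve |R(x)|<1 on ℝ⁻.
x=-0.44: |R|=0.6891
R=1: x+2/3x²=0 ⇒ x=−3/2=-1.5000; min R=1−1/(4·2/3)=0.6250>−1
Confirm numerically:
  x=-1.453: |R|=0.95447 <1
  x=-1.290: |R|=0.81940 <1
  x=-0.928: |R|=0.64612 <1
  x=-0.803: |R|=0.62687 <1
  x=-1.685: |R|=1.20782 >1
  x=-1.671: |R|=1.19049 >1
Stable set (-1.5000, 0).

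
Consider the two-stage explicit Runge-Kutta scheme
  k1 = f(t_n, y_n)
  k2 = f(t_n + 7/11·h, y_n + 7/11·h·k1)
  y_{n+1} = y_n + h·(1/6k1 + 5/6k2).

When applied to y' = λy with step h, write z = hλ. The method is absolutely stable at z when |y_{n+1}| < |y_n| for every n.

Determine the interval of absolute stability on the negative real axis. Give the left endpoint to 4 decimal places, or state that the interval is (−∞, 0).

(-1.8857, 0).

On y'=λy, z=hλ:
  k1=λy_n ⇒ h·k1=z·y_n;  k2=λ(1+7/11z)y_n ⇒ h·k2=z(1+7/11z)y_n
  y_{n+1}/y_n = 1 + 1/6z + 5/6z(1+7/11z) = 1 + z + 35/66z²
  so R(z) = 1 + z + 35/66z².

Need |R(x)|<1, x<0.
x=-1.29: |R|=0.5925
R=1: x+35/66x²=0 ⇒ x=−66/35=-1.8857; min R=1−1/(4·35/66)=0.5286>−1
Confirm numerically:
  x=-1.672: |R|=0.81051 <1
  x=-0.837: |R|=0.53451 <1
  x=-0.830: |R|=0.53533 <1
  x=-2.434: |R|=1.70770 >1
  x=-2.008: |R|=1.13022 >1
So |R|<1 on (-1.8857, 0).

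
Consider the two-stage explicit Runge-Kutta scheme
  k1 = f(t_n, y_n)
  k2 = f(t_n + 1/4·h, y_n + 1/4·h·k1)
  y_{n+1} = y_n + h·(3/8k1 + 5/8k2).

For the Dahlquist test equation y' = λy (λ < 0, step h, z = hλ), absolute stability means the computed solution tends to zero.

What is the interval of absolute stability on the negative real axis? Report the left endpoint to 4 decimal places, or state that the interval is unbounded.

z∈(-6.4000,0).

Test eqn y'=λy, z=hλ:
  k1=λy_n ⇒ h·k1=z·y_n;  k2=λ(1+1/4z)y_n ⇒ h·k2=z(1+1/4z)y_n
  y_{n+1}/y_n = 1 + 3/8z + 5/8z(1+1/4z) = 1 + z + 5/32z²
  ⇒ R(z) = 1 + z + 5/32z².

Find x<0 with |R(x)|<1.
x=-0.78: |R|=0.3151
R=1: x+5/32x²=0 ⇒ x=−32/5=-6.4000; min R=1−1/(4·5/32)=-0.6000>−1
Confirm numerically:
  x=-5.647: |R|=0.33560 <1
  x=-5.216: |R|=0.03504 <1
  x=-3.199: |R|=0.60000 <1
  x=-6.898: |R|=1.53675 >1
  x=-6.764: |R|=1.38470 >1
So |R|<1 on (-6.4000, 0).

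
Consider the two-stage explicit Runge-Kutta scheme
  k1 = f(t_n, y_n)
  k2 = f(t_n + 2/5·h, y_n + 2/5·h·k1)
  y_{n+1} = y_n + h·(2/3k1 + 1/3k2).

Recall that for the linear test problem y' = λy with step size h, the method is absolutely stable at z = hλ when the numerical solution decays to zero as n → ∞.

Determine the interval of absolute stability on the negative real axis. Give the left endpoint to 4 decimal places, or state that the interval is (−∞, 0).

On y'=λy, z=hλ:
  k1=λy_n ⇒ h·k1=z·y_n;  k2=λ(1+2/5z)y_n ⇒ h·k2=z(1+2/5z)y_n
  y_{n+1}/y_n = 1 + 2/3z + 1/3z(1+2/5z) = 1 + z + 2/15z²
  ⇒ R(z) = 1 + z + 2/15z².

Find x<0 with |R(x)|<1.
x=-1.46: |R|=0.1758
R=1: x+2/15x²=0 ⇒ x=−15/2=-7.5000; min R=1−1/(4·2/15)=-0.8750>−1
Confirm numerically:
  x=-6.045: |R|=0.17273 <1
  x=-5.549: |R|=0.44348 <1
  x=-5.115: |R|=0.62657 <1
  x=-7.804: |R|=1.31632 >1
  x=-7.553: |R|=1.05337 >1
  x=-7.532: |R|=1.03214 >1
So |R|<1 on (-7.5000, 0).

z∈(-7.5000,0).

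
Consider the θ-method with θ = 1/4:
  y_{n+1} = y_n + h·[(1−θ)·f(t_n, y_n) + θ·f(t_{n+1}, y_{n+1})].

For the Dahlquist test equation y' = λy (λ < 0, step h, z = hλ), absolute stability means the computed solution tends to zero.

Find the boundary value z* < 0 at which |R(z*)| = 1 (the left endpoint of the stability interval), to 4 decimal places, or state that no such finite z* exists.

Test eqn y'=λy, z=hλ:
  y_{n+1} = y_n + z·[3/4·y_n + 1/4·y_{n+1}] ⇒ (1 − 1/4z)y_{n+1} = (1 + 3/4z)y_n
  Hence R(z) = (1 + 3/4z)/(1 − 1/4z).

Need |R(x)|<1, x<0.
x=-0.49: |R|=0.5635
R=−1: 1+3/4x = −1+1/4x ⇒ -1/2x=2 ⇒ x=2/(-1/2)=-4.0000
Confirm numerically:
  x=-3.777: |R|=0.94265 <1
  x=-3.055: |R|=0.73210 <1
  x=-2.925: |R|=0.68953 <1
  x=-2.622: |R|=0.58381 <1
  x=-4.486: |R|=1.11454 >1
  x=-4.418: |R|=1.09931 >1
  x=-4.334: |R|=1.08015 >1
So |R|<1 on (-4.0000, 0).

left endpoint -4.0000.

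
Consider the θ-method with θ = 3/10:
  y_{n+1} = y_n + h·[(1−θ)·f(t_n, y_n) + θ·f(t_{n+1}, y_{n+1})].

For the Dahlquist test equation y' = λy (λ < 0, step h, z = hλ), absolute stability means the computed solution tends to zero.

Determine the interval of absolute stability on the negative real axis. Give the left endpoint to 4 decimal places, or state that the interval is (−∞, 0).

Set f=λy, z=hλ:
  y_{n+1} = y_n + z·[7/10·y_n + 3/10·y_{n+1}] ⇒ (1 − 3/10z)y_{n+1} = (1 + 7/10z)y_n
  ⇒ R(z) = (1 + 7/10z)/(1 − 3/10z).

Boundary: |R(x)|=1, x<0.
x=-0.99: |R|=0.2367
R=−1: 1+7/10x = −1+3/10x ⇒ -2/5x=2 ⇒ x=2/(-2/5)=-5.0000
Confirm numerically:
  x=-4.619: |R|=0.93612 <1
  x=-4.484: |R|=0.91199 <1
  x=-4.302: |R|=0.87811 <1
  x=-4.238: |R|=0.86581 <1
  x=-5.490: |R|=1.07405 >1
  x=-5.022: |R|=1.00351 >1
So |R|<1 on (-5.0000, 0).

z∈(-5.0000,0).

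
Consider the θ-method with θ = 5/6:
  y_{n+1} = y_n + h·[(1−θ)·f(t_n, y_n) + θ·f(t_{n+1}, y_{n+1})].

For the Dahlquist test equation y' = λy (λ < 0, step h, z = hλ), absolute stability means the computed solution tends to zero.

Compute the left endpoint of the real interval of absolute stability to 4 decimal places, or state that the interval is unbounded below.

(−∞, 0) — no finite endpoint.

On y'=λy, z=hλ:
  y_{n+1} = y_n + z·[1/6·y_n + 5/6·y_{n+1}] ⇒ (1 − 5/6z)y_{n+1} = (1 + 1/6z)y_n
  so R(z) = (1 + 1/6z)/(1 − 5/6z).

Need |R(x)|<1, x<0.
x=-1.67: |R|=0.3017
x=-2: |R|=0.2500
x=-10: |R|=0.0714
x=-100: |R|=0.1858
θ=5/6≥1/2 ⇒ |1+1/6x|<|1−5/6x| ∀x<0 ⇒ stable on all of ℝ⁻.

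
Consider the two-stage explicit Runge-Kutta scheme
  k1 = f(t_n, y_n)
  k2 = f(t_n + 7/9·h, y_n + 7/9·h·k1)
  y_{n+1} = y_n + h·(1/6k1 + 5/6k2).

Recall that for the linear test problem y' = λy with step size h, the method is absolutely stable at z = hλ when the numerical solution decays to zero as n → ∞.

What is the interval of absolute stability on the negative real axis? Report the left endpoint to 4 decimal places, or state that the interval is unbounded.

(-1.5429, 0).

With y'=λy (z=hλ):
  k1=λy_n ⇒ h·k1=z·y_n;  k2=λ(1+7/9z)y_n ⇒ h·k2=z(1+7/9z)y_n
  y_{n+1}/y_n = 1 + 1/6z + 5/6z(1+7/9z) = 1 + z + 35/54z²
  Hence R(z) = 1 + z + 35/54z².

Solve |R(x)|<1 on ℝ⁻.
x=-1.38: |R|=0.8543
R=1: x+35/54x²=0 ⇒ x=−54/35=-1.5429; min R=1−1/(4·35/54)=0.6143>−1
Confirm numerically:
  x=-1.424: |R|=0.89030 <1
  x=-1.160: |R|=0.71215 <1
  x=-1.042: |R|=0.66174 <1
  x=-0.894: |R|=0.62402 <1
  x=-1.992: |R|=1.57989 >1
  x=-1.784: |R|=1.27883 >1
Interval (-1.5429, 0).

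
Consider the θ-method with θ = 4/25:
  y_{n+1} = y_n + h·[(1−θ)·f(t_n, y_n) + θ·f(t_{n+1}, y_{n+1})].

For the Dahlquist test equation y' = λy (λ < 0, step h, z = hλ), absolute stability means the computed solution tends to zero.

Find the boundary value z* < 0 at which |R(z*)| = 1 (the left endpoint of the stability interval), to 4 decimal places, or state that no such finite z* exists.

left endpoint -2.9412.

Test eqn y'=λy, z=hλ:
  y_{n+1} = y_n + z·[21/25·y_n + 4/25·y_{n+1}] ⇒ (1 − 4/25z)y_{n+1} = (1 + 21/25z)y_n
  so R(z) = (1 + 21/25z)/(1 − 4/25z).

Find x<0 with |R(x)|<1.
x=-1.33: |R|=0.0966
R=−1: 1+21/25x = −1+4/25x ⇒ -17/25x=2 ⇒ x=2/(-17/25)=-2.9412
Confirm numerically:
  x=-2.563: |R|=0.81763 <1
  x=-1.742: |R|=0.36230 <1
  x=-1.640: |R|=0.29911 <1
  x=-3.492: |R|=1.24030 >1
  x=-3.367: |R|=1.18818 >1
  x=-3.356: |R|=1.18353 >1
So |R|<1 on (-2.9412, 0).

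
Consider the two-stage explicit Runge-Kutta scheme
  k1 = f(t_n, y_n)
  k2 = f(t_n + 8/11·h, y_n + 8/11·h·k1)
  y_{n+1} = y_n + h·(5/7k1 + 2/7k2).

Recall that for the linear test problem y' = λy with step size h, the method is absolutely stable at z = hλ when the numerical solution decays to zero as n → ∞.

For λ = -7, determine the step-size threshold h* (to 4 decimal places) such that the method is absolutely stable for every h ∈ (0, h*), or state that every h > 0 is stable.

Set f=λy, z=hλ:
  k1=λy_n ⇒ h·k1=z·y_n;  k2=λ(1+8/11z)y_n ⇒ h·k2=z(1+8/11z)y_n
  y_{n+1}/y_n = 1 + 5/7z + 2/7z(1+8/11z) = 1 + z + 16/77z²
  ⇒ R(z) = 1 + z + 16/77z².

Need |R(x)|<1, x<0.
x=-0.36: |R|=0.6669
R=1: x+16/77x²=0 ⇒ x=−77/16=-4.8125; min R=1−1/(4·16/77)=-0.2031>−1
Confirm numerically:
  x=-4.342: |R|=0.57550 <1
  x=-3.771: |R|=0.18390 <1
  x=-3.280: |R|=0.04449 <1
  x=-5.326: |R|=1.56829 >1
  x=-4.876: |R|=1.06434 >1
So |R|<1 on (-4.8125, 0).

(-4.8125,0); λ=-7 ⇒ h* = (77/16)/7 = 0.6875.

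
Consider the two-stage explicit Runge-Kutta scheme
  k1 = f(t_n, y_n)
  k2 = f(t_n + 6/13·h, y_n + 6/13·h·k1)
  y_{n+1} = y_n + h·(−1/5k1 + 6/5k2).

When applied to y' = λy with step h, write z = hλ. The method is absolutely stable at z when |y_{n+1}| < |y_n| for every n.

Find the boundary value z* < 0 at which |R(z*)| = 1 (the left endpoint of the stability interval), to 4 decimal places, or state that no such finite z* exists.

left endpoint -1.8056.

On y'=λy, z=hλ:
  k1=λy_n ⇒ h·k1=z·y_n;  k2=λ(1+6/13z)y_n ⇒ h·k2=z(1+6/13z)y_n
  y_{n+1}/y_n = 1 − 1/5z + 6/5z(1+6/13z) = 1 + z + 36/65z²
  ⇒ R(z) = 1 + z + 36/65z².

Find x<0 with |R(x)|<1.
x=-0.42: |R|=0.6777
R=1: x+36/65x²=0 ⇒ x=−65/36=-1.8056; min R=1−1/(4·36/65)=0.5486>−1
Confirm numerically:
  x=-1.661: |R|=0.86702 <1
  x=-1.632: |R|=0.84313 <1
  x=-1.596: |R|=0.81477 <1
  x=-1.461: |R|=0.72120 <1
  x=-2.355: |R|=1.71664 >1
  x=-2.022: |R|=1.24239 >1
  x=-1.834: |R|=1.02889 >1
Stable set (-1.8056, 0).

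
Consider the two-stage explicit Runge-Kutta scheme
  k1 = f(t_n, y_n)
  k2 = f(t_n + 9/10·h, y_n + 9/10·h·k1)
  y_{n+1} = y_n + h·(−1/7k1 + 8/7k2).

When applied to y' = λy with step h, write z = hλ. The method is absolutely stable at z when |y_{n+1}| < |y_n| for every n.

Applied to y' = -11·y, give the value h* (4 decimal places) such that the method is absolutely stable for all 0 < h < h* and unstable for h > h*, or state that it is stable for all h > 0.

With y'=λy (z=hλ):
  k1=λy_n ⇒ h·k1=z·y_n;  k2=λ(1+9/10z)y_n ⇒ h·k2=z(1+9/10z)y_n
  y_{n+1}/y_n = 1 − 1/7z + 8/7z(1+9/10z) = 1 + z + 36/35z²
  so R(z) = 1 + z + 36/35z².

Find x<0 with |R(x)|<1.
x=-0.6: |R|=0.7703
R=1: x+36/35x²=0 ⇒ x=−35/36=-0.9722; min R=1−1/(4·36/35)=0.7569>−1
Confirm numerically:
  x=-0.601: |R|=0.77052 <1
  x=-0.469: |R|=0.75725 <1
  x=-0.409: |R|=0.76306 <1
  x=-1.382: |R|=1.58249 >1
  x=-1.332: |R|=1.49292 >1
  x=-1.245: |R|=1.34931 >1
Stable set (-0.9722, 0).

(-0.9722,0); λ=-11 ⇒ h* = (35/36)/11 = 0.0884.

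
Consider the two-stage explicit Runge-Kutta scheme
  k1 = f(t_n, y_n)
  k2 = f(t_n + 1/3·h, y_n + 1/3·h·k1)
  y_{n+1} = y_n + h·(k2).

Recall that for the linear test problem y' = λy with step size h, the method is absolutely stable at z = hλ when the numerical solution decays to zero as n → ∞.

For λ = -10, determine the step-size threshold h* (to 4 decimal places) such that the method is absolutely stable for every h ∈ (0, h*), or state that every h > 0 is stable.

Test eqn y'=λy, z=hλ:
  k1=λy_n ⇒ h·k1=z·y_n;  k2=λ(1+1/3z)y_n ⇒ h·k2=z(1+1/3z)y_n
  y_{n+1}/y_n = 1 + z(1+1/3z) = 1 + z + 1/3z²
  ⇒ R(z) = 1 + z + 1/3z².

Solve |R(x)|<1 on ℝ⁻.
x=-0.33: |R|=0.7063
R=1: x+1/3x²=0 ⇒ x=−3=-3.0000; min R=1−1/(4·1/3)=0.2500>−1
Confirm numerically:
  x=-2.513: |R|=0.59206 <1
  x=-2.176: |R|=0.40233 <1
  x=-1.964: |R|=0.32177 <1
  x=-1.535: |R|=0.25041 <1
  x=-3.330: |R|=1.36630 >1
  x=-3.035: |R|=1.03541 >1
Stable set (-3.0000, 0).

(-3.0000,0); λ=-10 ⇒ h* = (3)/10 = 0.3000.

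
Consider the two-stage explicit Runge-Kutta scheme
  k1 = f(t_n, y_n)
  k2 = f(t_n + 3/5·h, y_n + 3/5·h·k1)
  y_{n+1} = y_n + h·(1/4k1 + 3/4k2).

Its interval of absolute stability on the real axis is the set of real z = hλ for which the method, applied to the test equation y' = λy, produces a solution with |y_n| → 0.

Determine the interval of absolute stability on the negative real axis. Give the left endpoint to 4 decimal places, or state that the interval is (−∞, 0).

Set f=λy, z=hλ:
  k1=λy_n ⇒ h·k1=z·y_n;  k2=λ(1+3/5z)y_n ⇒ h·k2=z(1+3/5z)y_n
  y_{n+1}/y_n = 1 + 1/4z + 3/4z(1+3/5z) = 1 + z + 9/20z²
  R(z) = 1 + z + 9/20z².

Boundary: |R(x)|=1, x<0.
x=-0.48: |R|=0.6237
R=1: x+9/20x²=0 ⇒ x=−20/9=-2.2222; min R=1−1/(4·9/20)=0.4444>−1
Confirm numerically:
  x=-1.430: |R|=0.49021 <1
  x=-1.114: |R|=0.44445 <1
  x=-1.030: |R|=0.44741 <1
  x=-0.953: |R|=0.45569 <1
  x=-2.625: |R|=1.47578 >1
  x=-2.437: |R|=1.23554 >1
  x=-2.361: |R|=1.14744 >1
So |R|<1 on (-2.2222, 0).

(-2.2222, 0).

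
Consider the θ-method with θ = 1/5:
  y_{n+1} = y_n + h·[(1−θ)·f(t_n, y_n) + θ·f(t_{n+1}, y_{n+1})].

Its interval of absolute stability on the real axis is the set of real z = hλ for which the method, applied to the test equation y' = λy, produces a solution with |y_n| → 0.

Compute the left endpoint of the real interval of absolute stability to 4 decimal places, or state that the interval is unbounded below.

z* = -3.3333.

Test eqn y'=λy, z=hλ:
  y_{n+1} = y_n + z·[4/5·y_n + 1/5·y_{n+1}] ⇒ (1 − 1/5z)y_{n+1} = (1 + 4/5z)y_n
  so R(z) = (1 + 4/5z)/(1 − 1/5z).

Need |R(x)|<1, x<0.
x=-1.06: |R|=0.1254
R=−1: 1+4/5x = −1+1/5x ⇒ -3/5x=2 ⇒ x=2/(-3/5)=-3.3333
Confirm numerically:
  x=-3.253: |R|=0.97080 <1
  x=-2.752: |R|=0.77503 <1
  x=-1.867: |R|=0.35940 <1
  x=-3.560: |R|=1.07944 >1
  x=-3.360: |R|=1.00957 >1
Interval (-3.3333, 0).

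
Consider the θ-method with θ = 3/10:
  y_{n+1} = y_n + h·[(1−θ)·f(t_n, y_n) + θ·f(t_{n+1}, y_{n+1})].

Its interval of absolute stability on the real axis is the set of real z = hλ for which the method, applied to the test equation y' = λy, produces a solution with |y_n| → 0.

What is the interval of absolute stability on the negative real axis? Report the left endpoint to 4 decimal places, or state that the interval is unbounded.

z∈(-5.0000,0).

Set f=λy, z=hλ:
  y_{n+1} = y_n + z·[7/10·y_n + 3/10·y_{n+1}] ⇒ (1 − 3/10z)y_{n+1} = (1 + 7/10z)y_n
  so R(z) = (1 + 7/10z)/(1 − 3/10z).

Solve |R(x)|<1 on ℝ⁻.
x=-1.4: |R|=0.0141
R=−1: 1+7/10x = −1+3/10x ⇒ -2/5x=2 ⇒ x=2/(-2/5)=-5.0000
Confirm numerically:
  x=-3.386: |R|=0.67973 <1
  x=-2.443: |R|=0.40978 <1
  x=-2.420: |R|=0.40209 <1
  x=-5.324: |R|=1.04990 >1
  x=-5.302: |R|=1.04663 >1
Stable set (-5.0000, 0).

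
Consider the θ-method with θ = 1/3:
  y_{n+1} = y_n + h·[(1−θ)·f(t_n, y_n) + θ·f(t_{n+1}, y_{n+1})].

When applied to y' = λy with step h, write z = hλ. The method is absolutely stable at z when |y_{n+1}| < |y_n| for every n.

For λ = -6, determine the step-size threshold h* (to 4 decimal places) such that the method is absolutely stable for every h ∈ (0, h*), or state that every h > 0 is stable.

Set f=λy, z=hλ:
  y_{n+1} = y_n + z·[2/3·y_n + 1/3·y_{n+1}] ⇒ (1 − 1/3z)y_{n+1} = (1 + 2/3z)y_n
  R(z) = (1 + 2/3z)/(1 − 1/3z).

Boundary: |R(x)|=1, x<0.
x=-0.8: |R|=0.3684
R=−1: 1+2/3x = −1+1/3x ⇒ -1/3x=2 ⇒ x=2/(-1/3)=-6.0000
Confirm numerically:
  x=-5.047: |R|=0.88157 <1
  x=-4.743: |R|=0.83766 <1
  x=-4.570: |R|=0.81110 <1
  x=-4.124: |R|=0.73666 <1
  x=-6.569: |R|=1.05946 >1
  x=-6.100: |R|=1.01099 >1
Stable set (-6.0000, 0).

(-6.0000,0); λ=-6 ⇒ h* = (6)/6 = 1.0000.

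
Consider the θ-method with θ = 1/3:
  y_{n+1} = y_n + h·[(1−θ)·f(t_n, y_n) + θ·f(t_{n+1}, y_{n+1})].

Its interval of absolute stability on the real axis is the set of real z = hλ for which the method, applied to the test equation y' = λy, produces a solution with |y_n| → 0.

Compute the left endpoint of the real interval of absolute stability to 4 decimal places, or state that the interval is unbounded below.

With y'=λy (z=hλ):
  y_{n+1} = y_n + z·[2/3·y_n + 1/3·y_{n+1}] ⇒ (1 − 1/3z)y_{n+1} = (1 + 2/3z)y_n
  R(z) = (1 + 2/3z)/(1 − 1/3z).

Find x<0 with |R(x)|<1.
x=-0.92: |R|=0.2959
R=−1: 1+2/3x = −1+1/3x ⇒ -1/3x=2 ⇒ x=2/(-1/3)=-6.0000
Confirm numerically:
  x=-5.115: |R|=0.89094 <1
  x=-4.581: |R|=0.81282 <1
  x=-3.421: |R|=0.59835 <1
  x=-6.201: |R|=1.02185 >1
  x=-6.200: |R|=1.02174 >1
  x=-6.114: |R|=1.01251 >1
So |R|<1 on (-6.0000, 0).

z* = -6.0000.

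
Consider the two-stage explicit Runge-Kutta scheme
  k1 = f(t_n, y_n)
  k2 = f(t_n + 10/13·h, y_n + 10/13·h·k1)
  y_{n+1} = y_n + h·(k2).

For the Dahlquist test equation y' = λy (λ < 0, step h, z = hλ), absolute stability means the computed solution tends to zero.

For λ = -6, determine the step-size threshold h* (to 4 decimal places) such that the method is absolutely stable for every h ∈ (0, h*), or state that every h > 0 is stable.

With y'=λy (z=hλ):
  k1=λy_n ⇒ h·k1=z·y_n;  k2=λ(1+10/13z)y_n ⇒ h·k2=z(1+10/13z)y_n
  y_{n+1}/y_n = 1 + z(1+10/13z) = 1 + z + 10/13z²
  R(z) = 1 + z + 10/13z².

Need |R(x)|<1, x<0.
x=-1.26: |R|=0.9612
R=1: x+10/13x²=0 ⇒ x=−13/10=-1.3000; min R=1−1/(4·10/13)=0.6750>−1
Confirm numerically:
  x=-0.999: |R|=0.76869 <1
  x=-0.794: |R|=0.69095 <1
  x=-0.628: |R|=0.67537 <1
  x=-1.809: |R|=1.70829 >1
  x=-1.600: |R|=1.36923 >1
  x=-1.356: |R|=1.05841 >1
Stable set (-1.3000, 0).

(-1.3000,0); λ=-6 ⇒ h* = (13/10)/6 = 0.2167.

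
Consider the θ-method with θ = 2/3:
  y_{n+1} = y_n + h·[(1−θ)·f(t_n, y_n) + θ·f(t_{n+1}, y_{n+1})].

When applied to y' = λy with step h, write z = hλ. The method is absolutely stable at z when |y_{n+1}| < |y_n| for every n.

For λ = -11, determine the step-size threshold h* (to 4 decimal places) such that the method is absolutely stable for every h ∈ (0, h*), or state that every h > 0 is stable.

unbounded; (−∞, 0). Any h>0 works for λ=-11.

With y'=λy (z=hλ):
  y_{n+1} = y_n + z·[1/3·y_n + 2/3·y_{n+1}] ⇒ (1 − 2/3z)y_{n+1} = (1 + 1/3z)y_n
  so R(z) = (1 + 1/3z)/(1 − 2/3z).

Find x<0 with |R(x)|<1.
x=-1.07: |R|=0.3755
x=-2: |R|=0.1429
x=-10: |R|=0.3043
x=-100: |R|=0.4778
θ=2/3≥1/2 ⇒ |1+1/3x|<|1−2/3x| ∀x<0 ⇒ interval (−∞,0).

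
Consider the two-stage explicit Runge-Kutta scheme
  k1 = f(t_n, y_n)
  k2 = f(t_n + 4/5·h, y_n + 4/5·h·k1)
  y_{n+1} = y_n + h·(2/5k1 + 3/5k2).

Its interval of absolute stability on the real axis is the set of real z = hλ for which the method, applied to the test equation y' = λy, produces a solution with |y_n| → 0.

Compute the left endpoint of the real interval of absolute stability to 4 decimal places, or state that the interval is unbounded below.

On y'=λy, z=hλ:
  k1=λy_n ⇒ h·k1=z·y_n;  k2=λ(1+4/5z)y_n ⇒ h·k2=z(1+4/5z)y_n
  y_{n+1}/y_n = 1 + 2/5z + 3/5z(1+4/5z) = 1 + z + 12/25z²
  Hence R(z) = 1 + z + 12/25z².

Boundary: |R(x)|=1, x<0.
x=-1.08: |R|=0.4799
R=1: x+12/25x²=0 ⇒ x=−25/12=-2.0833; min R=1−1/(4·12/25)=0.4792>−1
Confirm numerically:
  x=-1.697: |R|=0.68531 <1
  x=-1.093: |R|=0.48043 <1
  x=-1.042: |R|=0.47917 <1
  x=-2.546: |R|=1.56542 >1
  x=-2.526: |R|=1.53672 >1
  x=-2.415: |R|=1.38447 >1
So |R|<1 on (-2.0833, 0).

left endpoint -2.0833.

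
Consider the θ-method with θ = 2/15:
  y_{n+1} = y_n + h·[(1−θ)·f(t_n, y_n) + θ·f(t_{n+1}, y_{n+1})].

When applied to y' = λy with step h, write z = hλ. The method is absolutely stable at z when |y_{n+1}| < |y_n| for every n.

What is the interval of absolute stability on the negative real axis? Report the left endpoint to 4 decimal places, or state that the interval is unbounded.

(-2.7273, 0).

On y'=λy, z=hλ:
  y_{n+1} = y_n + z·[13/15·y_n + 2/15·y_{n+1}] ⇒ (1 − 2/15z)y_{n+1} = (1 + 13/15z)y_n
  ⇒ R(z) = (1 + 13/15z)/(1 − 2/15z).

Need |R(x)|<1, x<0.
x=-1.67: |R|=0.3659
R=−1: 1+13/15x = −1+2/15x ⇒ -11/15x=2 ⇒ x=2/(-11/15)=-2.7273
Confirm numerically:
  x=-2.640: |R|=0.95266 <1
  x=-2.368: |R|=0.79976 <1
  x=-1.731: |R|=0.40640 <1
  x=-2.903: |R|=1.09291 >1
  x=-2.800: |R|=1.03883 >1
Stable set (-2.7273, 0).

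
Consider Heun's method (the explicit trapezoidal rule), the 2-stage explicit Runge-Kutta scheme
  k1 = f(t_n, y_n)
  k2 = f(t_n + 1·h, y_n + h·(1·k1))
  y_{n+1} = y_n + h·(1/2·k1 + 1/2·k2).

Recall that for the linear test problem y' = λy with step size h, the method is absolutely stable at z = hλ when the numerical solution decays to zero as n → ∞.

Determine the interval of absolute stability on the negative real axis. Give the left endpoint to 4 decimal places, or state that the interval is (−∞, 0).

Set f=λy, z=hλ:
  order 2, 2-stage ⇒ R(z)=1+z+z^2/2
  (e.g. R(-0.62)=0.57220, |R|=0.57220)

Need |R(x)|<1, x<0.
x=-0.62: |R|=0.5722
|R(-2.16)|=1.1728 |R(-1.97)|=0.9704 |R(-0.56)|=0.5968
Bisect:
  x_lo=-2.4376 |R|=1.5333  x_hi=-0.3143 |R|=0.7351
  mid=-1.37596 |R|=0.57067 →hi
  mid=-1.90677 |R|=0.91112 →hi
  mid=-2.17217 |R|=1.18700 →lo
  mid=-2.03947 |R|=1.04025 →lo
  mid=-1.97312 |R|=0.97348 →hi
  mid=-2.00630 |R|=1.00632 →lo
  mid=-1.98971 |R|=0.98976 →hi
  mid=-1.99800 |R|=0.99801 →hi
  mid=-2.00215 |R|=1.00215 →lo
  mid=-2.00008 |R|=1.00008 →lo
  ...
  [-2.00008,-1.99995] ⇒ x*=-2.0000
Stable set (-2.0000, 0).

z∈(-2.0000,0).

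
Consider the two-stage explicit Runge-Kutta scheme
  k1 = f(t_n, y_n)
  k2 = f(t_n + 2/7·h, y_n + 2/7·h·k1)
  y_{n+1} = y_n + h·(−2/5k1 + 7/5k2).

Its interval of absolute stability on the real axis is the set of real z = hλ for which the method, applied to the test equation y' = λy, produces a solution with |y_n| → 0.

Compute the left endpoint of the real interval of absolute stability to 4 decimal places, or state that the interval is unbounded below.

Set f=λy, z=hλ:
  k1=λy_n ⇒ h·k1=z·y_n;  k2=λ(1+2/7z)y_n ⇒ h·k2=z(1+2/7z)y_n
  y_{n+1}/y_n = 1 − 2/5z + 7/5z(1+2/7z) = 1 + z + 2/5z²
  Hence R(z) = 1 + z + 2/5z².

Need |R(x)|<1, x<0.
x=-0.99: |R|=0.4020
R=1: x+2/5x²=0 ⇒ x=−5/2=-2.5000; min R=1−1/(4·2/5)=0.3750>−1
Confirm numerically:
  x=-1.473: |R|=0.39489 <1
  x=-1.100: |R|=0.38400 <1
  x=-1.054: |R|=0.39037 <1
  x=-2.928: |R|=1.50127 >1
  x=-2.760: |R|=1.28704 >1
  x=-2.556: |R|=1.05725 >1
So |R|<1 on (-2.5000, 0).

left endpoint -2.5000.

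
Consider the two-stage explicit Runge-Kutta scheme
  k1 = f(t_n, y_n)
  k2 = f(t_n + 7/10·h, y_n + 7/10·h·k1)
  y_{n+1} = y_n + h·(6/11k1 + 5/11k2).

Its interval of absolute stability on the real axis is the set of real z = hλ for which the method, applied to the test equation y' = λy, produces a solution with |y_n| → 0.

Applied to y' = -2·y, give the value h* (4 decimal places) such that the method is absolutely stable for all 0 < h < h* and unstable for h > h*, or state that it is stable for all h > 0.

(-3.1429,0); λ=-2 ⇒ h* = (22/7)/2 = 1.5714.

On y'=λy, z=hλ:
  k1=λy_n ⇒ h·k1=z·y_n;  k2=λ(1+7/10z)y_n ⇒ h·k2=z(1+7/10z)y_n
  y_{n+1}/y_n = 1 + 6/11z + 5/11z(1+7/10z) = 1 + z + 7/22z²
  so R(z) = 1 + z + 7/22z².

Find x<0 with |R(x)|<1.
x=-0.58: |R|=0.5270
R=1: x+7/22x²=0 ⇒ x=−22/7=-3.1429; min R=1−1/(4·7/22)=0.2143>−1
Confirm numerically:
  x=-2.731: |R|=0.64211 <1
  x=-2.248: |R|=0.35993 <1
  x=-1.917: |R|=0.25228 <1
  x=-1.477: |R|=0.21712 <1
  x=-3.640: |R|=1.57578 >1
  x=-3.607: |R|=1.53269 >1
  x=-3.400: |R|=1.27818 >1
Interval (-3.1429, 0).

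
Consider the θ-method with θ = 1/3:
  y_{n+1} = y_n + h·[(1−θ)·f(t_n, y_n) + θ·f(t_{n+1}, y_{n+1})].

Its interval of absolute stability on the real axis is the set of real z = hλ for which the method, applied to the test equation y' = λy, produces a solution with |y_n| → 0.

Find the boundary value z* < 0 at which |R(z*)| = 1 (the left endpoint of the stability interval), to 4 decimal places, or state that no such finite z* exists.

left endpoint -6.0000.

With y'=λy (z=hλ):
  y_{n+1} = y_n + z·[2/3·y_n + 1/3·y_{n+1}] ⇒ (1 − 1/3z)y_{n+1} = (1 + 2/3z)y_n
  ⇒ R(z) = (1 + 2/3z)/(1 − 1/3z).

Solve |R(x)|<1 on ℝ⁻.
x=-1.19: |R|=0.1480
R=−1: 1+2/3x = −1+1/3x ⇒ -1/3x=2 ⇒ x=2/(-1/3)=-6.0000
Confirm numerically:
  x=-4.175: |R|=0.74564 <1
  x=-3.691: |R|=0.65491 <1
  x=-3.247: |R|=0.55931 <1
  x=-2.961: |R|=0.49019 <1
  x=-6.561: |R|=1.05868 >1
  x=-6.454: |R|=1.04802 >1
Stable set (-6.0000, 0).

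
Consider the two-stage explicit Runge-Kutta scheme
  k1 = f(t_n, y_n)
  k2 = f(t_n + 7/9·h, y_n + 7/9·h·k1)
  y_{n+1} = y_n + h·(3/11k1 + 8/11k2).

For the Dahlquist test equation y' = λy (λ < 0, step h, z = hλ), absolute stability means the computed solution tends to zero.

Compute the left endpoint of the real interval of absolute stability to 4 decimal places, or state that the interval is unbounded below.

With y'=λy (z=hλ):
  k1=λy_n ⇒ h·k1=z·y_n;  k2=λ(1+7/9z)y_n ⇒ h·k2=z(1+7/9z)y_n
  y_{n+1}/y_n = 1 + 3/11z + 8/11z(1+7/9z) = 1 + z + 56/99z²
  ⇒ R(z) = 1 + z + 56/99z².

Need |R(x)|<1, x<0.
x=-1.18: |R|=0.6076
R=1: x+56/99x²=0 ⇒ x=−99/56=-1.7679; min R=1−1/(4·56/99)=0.5580>−1
Confirm numerically:
  x=-1.713: |R|=0.94685 <1
  x=-1.653: |R|=0.89261 <1
  x=-1.618: |R|=0.86285 <1
  x=-0.963: |R|=0.56157 <1
  x=-2.190: |R|=1.52295 >1
  x=-1.856: |R|=1.09254 >1
Interval (-1.7679, 0).

left endpoint -1.7679.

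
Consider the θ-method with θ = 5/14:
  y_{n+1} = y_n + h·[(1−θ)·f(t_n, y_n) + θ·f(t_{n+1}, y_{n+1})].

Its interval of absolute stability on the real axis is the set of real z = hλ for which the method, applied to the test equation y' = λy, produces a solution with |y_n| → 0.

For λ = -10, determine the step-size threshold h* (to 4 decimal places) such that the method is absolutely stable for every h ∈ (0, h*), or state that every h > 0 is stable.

With y'=λy (z=hλ):
  y_{n+1} = y_n + z·[9/14·y_n + 5/14·y_{n+1}] ⇒ (1 − 5/14z)y_{n+1} = (1 + 9/14z)y_n
  Hence R(z) = (1 + 9/14z)/(1 − 5/14z).

Solve |R(x)|<1 on ℝ⁻.
x=-1.66: |R|=0.0422
R=−1: 1+9/14x = −1+5/14x ⇒ -2/7x=2 ⇒ x=2/(-2/7)=-7.0000
Confirm numerically:
  x=-6.188: |R|=0.92773 <1
  x=-3.995: |R|=0.64621 <1
  x=-3.037: |R|=0.45684 <1
  x=-7.336: |R|=1.02652 >1
  x=-7.232: |R|=1.01850 >1
  x=-7.057: |R|=1.00463 >1
Stable set (-7.0000, 0).

(-7.0000,0); λ=-10 ⇒ h* = (7)/10 = 0.7000.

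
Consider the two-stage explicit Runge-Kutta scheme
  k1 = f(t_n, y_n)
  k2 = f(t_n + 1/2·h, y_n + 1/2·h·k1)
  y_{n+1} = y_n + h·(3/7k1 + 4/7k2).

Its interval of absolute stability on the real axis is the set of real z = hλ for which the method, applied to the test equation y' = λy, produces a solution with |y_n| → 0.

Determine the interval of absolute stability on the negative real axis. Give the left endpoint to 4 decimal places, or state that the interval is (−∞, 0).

z∈(-3.5000,0).

Test eqn y'=λy, z=hλ:
  k1=λy_n ⇒ h·k1=z·y_n;  k2=λ(1+1/2z)y_n ⇒ h·k2=z(1+1/2z)y_n
  y_{n+1}/y_n = 1 + 3/7z + 4/7z(1+1/2z) = 1 + z + 2/7z²
  R(z) = 1 + z + 2/7z².

Need |R(x)|<1, x<0.
x=-0.32: |R|=0.7093
R=1: x+2/7x²=0 ⇒ x=−7/2=-3.5000; min R=1−1/(4·2/7)=0.1250>−1
Confirm numerically:
  x=-3.202: |R|=0.72737 <1
  x=-2.135: |R|=0.16735 <1
  x=-1.656: |R|=0.12752 <1
  x=-3.976: |R|=1.54074 >1
  x=-3.589: |R|=1.09126 >1
Stable set (-3.5000, 0).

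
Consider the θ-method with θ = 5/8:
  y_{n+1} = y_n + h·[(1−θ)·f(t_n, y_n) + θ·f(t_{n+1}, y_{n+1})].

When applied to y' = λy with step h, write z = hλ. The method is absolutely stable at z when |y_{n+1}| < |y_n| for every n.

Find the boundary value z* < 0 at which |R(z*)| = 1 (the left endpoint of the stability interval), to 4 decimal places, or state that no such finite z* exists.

(−∞, 0) — no finite endpoint.

On y'=λy, z=hλ:
  y_{n+1} = y_n + z·[3/8·y_n + 5/8·y_{n+1}] ⇒ (1 − 5/8z)y_{n+1} = (1 + 3/8z)y_n
  R(z) = (1 + 3/8z)/(1 − 5/8z).

Need |R(x)|<1, x<0.
x=-1.34: |R|=0.2707
x=-2: |R|=0.1111
x=-10: |R|=0.3793
x=-100: |R|=0.5748
θ=5/8≥1/2 ⇒ |1+3/8x|<|1−5/8x| ∀x<0 ⇒ stable on all of ℝ⁻.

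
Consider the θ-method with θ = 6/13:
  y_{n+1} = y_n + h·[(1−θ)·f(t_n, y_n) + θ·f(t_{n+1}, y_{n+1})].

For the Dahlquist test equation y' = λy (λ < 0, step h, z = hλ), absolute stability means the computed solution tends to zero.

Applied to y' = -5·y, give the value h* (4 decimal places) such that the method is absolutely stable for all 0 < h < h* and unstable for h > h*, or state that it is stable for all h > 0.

With y'=λy (z=hλ):
  y_{n+1} = y_n + z·[7/13·y_n + 6/13·y_{n+1}] ⇒ (1 − 6/13z)y_{n+1} = (1 + 7/13z)y_n
  ⇒ R(z) = (1 + 7/13z)/(1 − 6/13z).

Solve |R(x)|<1 on ℝ⁻.
x=-1.03: |R|=0.3019
R=−1: 1+7/13x = −1+6/13x ⇒ -1/13x=2 ⇒ x=2/(-1/13)=-26.0000
Confirm numerically:
  x=-25.648: |R|=0.99789 <1
  x=-24.971: |R|=0.99368 <1
  x=-24.398: |R|=0.98995 <1
  x=-24.376: |R|=0.98980 <1
  x=-26.520: |R|=1.00302 >1
  x=-26.044: |R|=1.00026 >1
Stable set (-26.0000, 0).

(-26.0000,0); λ=-5 ⇒ h* = (26)/5 = 5.2000.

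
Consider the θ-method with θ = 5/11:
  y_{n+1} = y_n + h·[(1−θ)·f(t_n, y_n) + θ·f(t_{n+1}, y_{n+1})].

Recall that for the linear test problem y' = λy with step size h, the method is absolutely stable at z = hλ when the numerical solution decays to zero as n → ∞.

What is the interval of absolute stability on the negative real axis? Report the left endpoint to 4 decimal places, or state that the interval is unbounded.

z∈(-22.0000,0).

Set f=λy, z=hλ:
  y_{n+1} = y_n + z·[6/11·y_n + 5/11·y_{n+1}] ⇒ (1 − 5/11z)y_{n+1} = (1 + 6/11z)y_n
  Hence R(z) = (1 + 6/11z)/(1 − 5/11z).

Need |R(x)|<1, x<0.
x=-0.77: |R|=0.4296
R=−1: 1+6/11x = −1+5/11x ⇒ -1/11x=2 ⇒ x=2/(-1/11)=-22.0000
Confirm numerically:
  x=-18.717: |R|=0.96861 <1
  x=-12.010: |R|=0.85939 <1
  x=-10.171: |R|=0.80876 <1
  x=-22.476: |R|=1.00386 >1
  x=-22.195: |R|=1.00160 >1
  x=-22.081: |R|=1.00067 >1
Interval (-22.0000, 0).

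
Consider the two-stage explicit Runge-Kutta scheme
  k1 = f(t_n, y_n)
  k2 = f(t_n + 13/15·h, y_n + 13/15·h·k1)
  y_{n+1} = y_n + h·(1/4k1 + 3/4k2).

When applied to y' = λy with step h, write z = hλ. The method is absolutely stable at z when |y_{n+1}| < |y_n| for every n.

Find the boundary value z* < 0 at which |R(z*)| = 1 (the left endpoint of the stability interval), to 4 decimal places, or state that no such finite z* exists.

left endpoint -1.5385.

On y'=λy, z=hλ:
  k1=λy_n ⇒ h·k1=z·y_n;  k2=λ(1+13/15z)y_n ⇒ h·k2=z(1+13/15z)y_n
  y_{n+1}/y_n = 1 + 1/4z + 3/4z(1+13/15z) = 1 + z + 13/20z²
  Hence R(z) = 1 + z + 13/20z².

Solve |R(x)|<1 on ℝ⁻.
x=-1.43: |R|=0.8992
R=1: x+13/20x²=0 ⇒ x=−20/13=-1.5385; min R=1−1/(4·13/20)=0.6154>−1
Confirm numerically:
  x=-0.747: |R|=0.61571 <1
  x=-0.695: |R|=0.61897 <1
  x=-0.672: |R|=0.62153 <1
  x=-2.126: |R|=1.81192 >1
  x=-1.763: |R|=1.25731 >1
So |R|<1 on (-1.5385, 0).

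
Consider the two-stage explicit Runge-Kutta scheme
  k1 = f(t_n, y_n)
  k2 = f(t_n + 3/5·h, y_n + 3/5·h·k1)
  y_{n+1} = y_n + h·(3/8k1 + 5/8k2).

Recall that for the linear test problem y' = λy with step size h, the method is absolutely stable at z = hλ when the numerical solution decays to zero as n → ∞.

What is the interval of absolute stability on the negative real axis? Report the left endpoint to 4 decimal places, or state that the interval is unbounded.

z∈(-2.6667,0).

With y'=λy (z=hλ):
  k1=λy_n ⇒ h·k1=z·y_n;  k2=λ(1+3/5z)y_n ⇒ h·k2=z(1+3/5z)y_n
  y_{n+1}/y_n = 1 + 3/8z + 5/8z(1+3/5z) = 1 + z + 3/8z²
  ⇒ R(z) = 1 + z + 3/8z².

Boundary: |R(x)|=1, x<0.
x=-1.62: |R|=0.3641
R=1: x+3/8x²=0 ⇒ x=−8/3=-2.6667; min R=1−1/(4·3/8)=0.3333>−1
Confirm numerically:
  x=-2.620: |R|=0.95415 <1
  x=-2.209: |R|=0.62088 <1
  x=-1.960: |R|=0.48060 <1
  x=-1.655: |R|=0.37213 <1
  x=-3.177: |R|=1.60800 >1
  x=-3.110: |R|=1.51704 >1
So |R|<1 on (-2.6667, 0).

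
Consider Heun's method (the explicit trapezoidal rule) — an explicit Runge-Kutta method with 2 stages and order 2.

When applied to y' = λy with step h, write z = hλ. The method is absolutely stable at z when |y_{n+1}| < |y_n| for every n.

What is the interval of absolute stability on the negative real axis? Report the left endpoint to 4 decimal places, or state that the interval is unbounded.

With y'=λy (z=hλ):
  order 2, 2-stage ⇒ R(z)=1+z+z^2/2
  (e.g. R(-1.63)=0.69845, |R|=0.69845)

Solve |R(x)|<1 on ℝ⁻.
x=-1.63: |R|=0.6985
|R(-2.27)|=1.3064 |R(-1.61)|=0.6861 |R(-0.85)|=0.5112
Bisect:
  x_lo=-2.7496 |R|=2.0306  x_hi=-0.1071 |R|=0.8986
  mid=-1.42836 |R|=0.59174 →hi
  mid=-2.08899 |R|=1.09295 →lo
  mid=-1.75867 |R|=0.78779 →hi
  mid=-1.92383 |R|=0.92673 →hi
  mid=-2.00641 |R|=1.00643 →lo
  mid=-1.96512 |R|=0.96573 →hi
  mid=-1.98577 |R|=0.98587 →hi
  mid=-1.99609 |R|=0.99610 →hi
  mid=-2.00125 |R|=1.00125 →lo
  mid=-1.99867 |R|=0.99867 →hi
  ...
  [-2.00012,-1.99996] ⇒ x*=-2.0000
Stable set (-2.0000, 0).

z∈(-2.0000,0).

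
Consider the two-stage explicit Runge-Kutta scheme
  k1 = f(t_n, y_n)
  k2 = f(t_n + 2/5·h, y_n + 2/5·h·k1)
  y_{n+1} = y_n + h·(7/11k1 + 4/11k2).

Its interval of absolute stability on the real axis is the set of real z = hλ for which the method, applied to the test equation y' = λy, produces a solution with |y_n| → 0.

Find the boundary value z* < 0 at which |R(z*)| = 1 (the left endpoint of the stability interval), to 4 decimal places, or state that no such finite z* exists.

z* = -6.8750.

Test eqn y'=λy, z=hλ:
  k1=λy_n ⇒ h·k1=z·y_n;  k2=λ(1+2/5z)y_n ⇒ h·k2=z(1+2/5z)y_n
  y_{n+1}/y_n = 1 + 7/11z + 4/11z(1+2/5z) = 1 + z + 8/55z²
  ⇒ R(z) = 1 + z + 8/55z².

Boundary: |R(x)|=1, x<0.
x=-1.14: |R|=0.0490
R=1: x+8/55x²=0 ⇒ x=−55/8=-6.8750; min R=1−1/(4·8/55)=-0.7188>−1
Confirm numerically:
  x=-6.744: |R|=0.87150 <1
  x=-5.105: |R|=0.31431 <1
  x=-4.203: |R|=0.63352 <1
  x=-3.320: |R|=0.71674 <1
  x=-7.453: |R|=1.62659 >1
  x=-7.018: |R|=1.14597 >1
So |R|<1 on (-6.8750, 0).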